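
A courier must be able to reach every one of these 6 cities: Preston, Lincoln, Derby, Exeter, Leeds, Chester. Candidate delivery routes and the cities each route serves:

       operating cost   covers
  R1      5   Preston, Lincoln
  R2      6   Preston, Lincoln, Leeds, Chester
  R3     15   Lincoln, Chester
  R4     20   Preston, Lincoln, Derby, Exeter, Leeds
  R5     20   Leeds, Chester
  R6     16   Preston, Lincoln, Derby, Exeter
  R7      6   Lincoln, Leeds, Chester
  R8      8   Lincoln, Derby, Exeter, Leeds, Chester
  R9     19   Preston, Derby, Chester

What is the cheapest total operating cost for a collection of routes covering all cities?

13

R1, R8 cover every city at operating cost 5 + 8 = 13.
Any cover uses at least 2 routes; among all covering selections none totals below 13.
Greedy by coverage-per-operating cost would pick R2, R8 for 14 — worse than the optimum 13.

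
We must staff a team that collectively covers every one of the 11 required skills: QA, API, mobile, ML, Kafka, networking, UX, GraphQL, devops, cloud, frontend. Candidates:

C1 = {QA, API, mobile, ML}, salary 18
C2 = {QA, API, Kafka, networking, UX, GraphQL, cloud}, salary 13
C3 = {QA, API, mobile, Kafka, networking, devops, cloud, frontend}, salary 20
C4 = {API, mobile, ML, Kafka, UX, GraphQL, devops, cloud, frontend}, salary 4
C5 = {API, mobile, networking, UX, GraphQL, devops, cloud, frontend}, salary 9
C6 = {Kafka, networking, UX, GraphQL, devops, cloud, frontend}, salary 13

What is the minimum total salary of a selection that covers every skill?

17

C2, C4 cover every skill at salary 13 + 4 = 17.
Any cover uses at least 2 candidates; among all covering selections none totals below 17.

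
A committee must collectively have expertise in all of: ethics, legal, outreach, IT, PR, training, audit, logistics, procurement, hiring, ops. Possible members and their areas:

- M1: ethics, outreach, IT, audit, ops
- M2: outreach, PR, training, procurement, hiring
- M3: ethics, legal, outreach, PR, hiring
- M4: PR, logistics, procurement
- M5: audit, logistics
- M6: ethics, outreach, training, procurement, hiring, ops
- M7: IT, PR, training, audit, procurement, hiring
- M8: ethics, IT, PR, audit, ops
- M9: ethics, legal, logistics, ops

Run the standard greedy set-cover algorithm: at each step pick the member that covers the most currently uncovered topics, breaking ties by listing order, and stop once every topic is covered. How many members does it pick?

3

Pick 1: M6 covers 6 new topics (ethics, outreach, training, procurement, hiring, ops).
Pick 2: M7 covers 3 new topics (IT, PR, audit).
Pick 3: M9 covers 2 new topics (legal, logistics).
Greedy uses 3 members.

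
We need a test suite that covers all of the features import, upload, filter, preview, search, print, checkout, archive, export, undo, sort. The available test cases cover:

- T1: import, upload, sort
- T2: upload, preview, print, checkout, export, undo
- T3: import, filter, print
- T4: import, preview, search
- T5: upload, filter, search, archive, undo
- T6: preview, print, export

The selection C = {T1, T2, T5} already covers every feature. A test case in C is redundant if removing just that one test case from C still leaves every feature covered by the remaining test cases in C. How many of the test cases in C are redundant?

0

Drop T1: import, sort uncovered — not redundant.
Drop T2: preview, print, checkout, export uncovered — not redundant.
Drop T5: filter, search, archive uncovered — not redundant.
None of the test cases in C is redundant.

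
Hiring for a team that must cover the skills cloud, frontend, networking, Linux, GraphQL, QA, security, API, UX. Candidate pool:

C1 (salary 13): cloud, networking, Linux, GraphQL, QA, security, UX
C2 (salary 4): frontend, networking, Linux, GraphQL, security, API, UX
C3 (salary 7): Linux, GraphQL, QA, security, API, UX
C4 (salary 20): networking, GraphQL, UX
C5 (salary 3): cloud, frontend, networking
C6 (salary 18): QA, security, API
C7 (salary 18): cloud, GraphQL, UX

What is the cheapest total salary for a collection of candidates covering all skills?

10

C3, C5 cover every skill at salary 7 + 3 = 10.
Any cover uses at least 2 candidates; among all covering selections none totals below 10.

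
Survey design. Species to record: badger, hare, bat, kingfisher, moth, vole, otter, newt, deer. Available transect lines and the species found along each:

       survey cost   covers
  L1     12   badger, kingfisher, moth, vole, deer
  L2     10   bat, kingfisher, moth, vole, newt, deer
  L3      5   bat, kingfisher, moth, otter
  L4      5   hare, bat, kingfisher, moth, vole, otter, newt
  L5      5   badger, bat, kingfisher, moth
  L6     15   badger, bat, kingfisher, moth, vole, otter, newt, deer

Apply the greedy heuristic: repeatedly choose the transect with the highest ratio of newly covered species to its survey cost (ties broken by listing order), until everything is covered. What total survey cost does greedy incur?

20

Pick 1: L4 adds 7 new (hare, bat, kingfisher, moth, vole, otter, newt) at survey cost 5 (ratio 7/5).
Pick 2: L5 adds 1 new (badger) at survey cost 5 (ratio 1/5).
Pick 3: L2 adds 1 new (deer) at survey cost 10 (ratio 1/10).
Greedy total survey cost: 5 + 5 + 10 = 20. (The true optimum is 17, so greedy overshoots here.)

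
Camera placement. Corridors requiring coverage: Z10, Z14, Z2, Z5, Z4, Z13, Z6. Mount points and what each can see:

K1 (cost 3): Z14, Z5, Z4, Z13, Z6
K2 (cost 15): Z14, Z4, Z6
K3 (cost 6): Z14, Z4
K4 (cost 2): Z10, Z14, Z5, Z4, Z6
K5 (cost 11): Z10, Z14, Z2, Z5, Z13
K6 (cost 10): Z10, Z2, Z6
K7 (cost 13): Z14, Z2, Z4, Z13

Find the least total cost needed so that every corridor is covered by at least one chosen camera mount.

K1, K6 cover every corridor at cost 3 + 10 = 13.
Any cover uses at least 2 camera mounts; among all covering selections none totals below 13.

13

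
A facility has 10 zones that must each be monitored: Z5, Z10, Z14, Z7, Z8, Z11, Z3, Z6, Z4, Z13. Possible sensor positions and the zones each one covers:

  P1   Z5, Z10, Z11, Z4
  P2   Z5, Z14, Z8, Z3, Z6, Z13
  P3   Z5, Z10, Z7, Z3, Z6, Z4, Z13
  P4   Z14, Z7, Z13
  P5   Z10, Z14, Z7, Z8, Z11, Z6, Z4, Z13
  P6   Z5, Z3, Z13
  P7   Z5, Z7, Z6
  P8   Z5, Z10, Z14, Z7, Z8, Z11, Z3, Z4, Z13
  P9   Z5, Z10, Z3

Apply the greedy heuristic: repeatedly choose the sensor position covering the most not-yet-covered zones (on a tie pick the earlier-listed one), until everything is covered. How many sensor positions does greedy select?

Pick 1: P8 covers 9 new zones (Z5, Z10, Z14, Z7, Z8, Z11, Z3, Z4, Z13).
Pick 2: P2 covers 1 new zones (Z6).
Greedy uses 2 sensor positions.

2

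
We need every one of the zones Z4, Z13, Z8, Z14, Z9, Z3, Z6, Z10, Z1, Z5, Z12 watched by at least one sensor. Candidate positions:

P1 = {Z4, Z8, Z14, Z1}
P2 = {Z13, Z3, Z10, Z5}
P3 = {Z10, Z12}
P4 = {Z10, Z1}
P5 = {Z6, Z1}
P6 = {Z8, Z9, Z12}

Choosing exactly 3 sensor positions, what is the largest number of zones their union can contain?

Choosing P1, P2, P6 covers {Z4, Z13, Z8, Z14, Z9, Z3, Z10, Z1, Z5, Z12} — 10 zones.
No choice of 3 sensor positions does better; here Z6 is left uncovered.

10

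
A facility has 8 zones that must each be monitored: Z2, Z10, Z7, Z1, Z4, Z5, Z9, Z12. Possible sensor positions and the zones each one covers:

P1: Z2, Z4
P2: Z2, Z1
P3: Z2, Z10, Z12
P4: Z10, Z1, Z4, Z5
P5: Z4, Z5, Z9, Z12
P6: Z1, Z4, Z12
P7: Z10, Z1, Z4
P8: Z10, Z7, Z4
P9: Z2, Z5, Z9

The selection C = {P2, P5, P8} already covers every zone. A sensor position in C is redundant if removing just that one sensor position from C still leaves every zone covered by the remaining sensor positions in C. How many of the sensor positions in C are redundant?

0

Drop P2: Z2, Z1 uncovered — not redundant.
Drop P5: Z5, Z9, Z12 uncovered — not redundant.
Drop P8: Z10, Z7 uncovered — not redundant.
None of the sensor positions in C is redundant.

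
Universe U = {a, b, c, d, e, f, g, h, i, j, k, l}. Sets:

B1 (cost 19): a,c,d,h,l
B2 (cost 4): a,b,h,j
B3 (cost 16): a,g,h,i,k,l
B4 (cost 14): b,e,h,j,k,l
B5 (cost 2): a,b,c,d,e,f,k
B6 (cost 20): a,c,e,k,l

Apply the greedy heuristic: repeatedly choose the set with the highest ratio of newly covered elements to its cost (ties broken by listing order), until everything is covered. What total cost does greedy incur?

Pick 1: B5 adds 7 new (a, b, c, d, e, f, k) at cost 2 (ratio 7/2).
Pick 2: B2 adds 2 new (h, j) at cost 4 (ratio 2/4).
Pick 3: B3 adds 3 new (g, i, l) at cost 16 (ratio 3/16).
Greedy total cost: 2 + 4 + 16 = 22.

22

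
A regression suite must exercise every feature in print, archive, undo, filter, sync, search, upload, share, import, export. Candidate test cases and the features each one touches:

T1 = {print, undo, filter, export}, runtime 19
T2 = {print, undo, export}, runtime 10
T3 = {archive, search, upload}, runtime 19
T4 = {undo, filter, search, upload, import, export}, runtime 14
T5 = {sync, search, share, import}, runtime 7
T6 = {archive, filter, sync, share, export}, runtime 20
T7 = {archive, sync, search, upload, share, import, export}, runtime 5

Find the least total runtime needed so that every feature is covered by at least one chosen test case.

24

T1, T7 cover every feature at runtime 19 + 5 = 24.
Any cover uses at least 2 test cases; among all covering selections none totals below 24.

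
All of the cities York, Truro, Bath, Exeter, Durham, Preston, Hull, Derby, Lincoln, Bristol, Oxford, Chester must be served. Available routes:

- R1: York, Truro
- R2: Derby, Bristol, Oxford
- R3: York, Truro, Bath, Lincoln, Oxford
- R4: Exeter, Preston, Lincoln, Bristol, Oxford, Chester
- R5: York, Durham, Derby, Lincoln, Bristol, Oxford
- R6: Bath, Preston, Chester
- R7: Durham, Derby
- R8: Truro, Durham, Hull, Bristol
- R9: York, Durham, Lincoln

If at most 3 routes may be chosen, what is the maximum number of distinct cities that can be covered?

11

Choosing R3, R4, R5 covers {York, Truro, Bath, Exeter, Durham, Preston, Derby, Lincoln, Bristol, Oxford, Chester} — 11 cities.
No choice of 3 routes does better; here Hull is left uncovered.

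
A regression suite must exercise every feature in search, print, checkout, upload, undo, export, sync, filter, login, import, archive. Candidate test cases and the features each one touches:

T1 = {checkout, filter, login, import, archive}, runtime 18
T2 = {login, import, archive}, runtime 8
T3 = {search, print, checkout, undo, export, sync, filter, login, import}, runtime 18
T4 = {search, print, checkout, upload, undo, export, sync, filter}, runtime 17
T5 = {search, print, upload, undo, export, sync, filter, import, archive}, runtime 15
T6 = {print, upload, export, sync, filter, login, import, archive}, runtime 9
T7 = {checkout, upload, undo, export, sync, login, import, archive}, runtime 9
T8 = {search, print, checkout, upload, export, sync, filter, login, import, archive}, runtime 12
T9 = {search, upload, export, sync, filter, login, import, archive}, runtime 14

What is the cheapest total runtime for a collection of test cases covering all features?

T7, T8 cover every feature at runtime 9 + 12 = 21.
Any cover uses at least 2 test cases; among all covering selections none totals below 21.
Greedy by coverage-per-runtime would pick T6, T7, T8 for 30 — worse than the optimum 21.

21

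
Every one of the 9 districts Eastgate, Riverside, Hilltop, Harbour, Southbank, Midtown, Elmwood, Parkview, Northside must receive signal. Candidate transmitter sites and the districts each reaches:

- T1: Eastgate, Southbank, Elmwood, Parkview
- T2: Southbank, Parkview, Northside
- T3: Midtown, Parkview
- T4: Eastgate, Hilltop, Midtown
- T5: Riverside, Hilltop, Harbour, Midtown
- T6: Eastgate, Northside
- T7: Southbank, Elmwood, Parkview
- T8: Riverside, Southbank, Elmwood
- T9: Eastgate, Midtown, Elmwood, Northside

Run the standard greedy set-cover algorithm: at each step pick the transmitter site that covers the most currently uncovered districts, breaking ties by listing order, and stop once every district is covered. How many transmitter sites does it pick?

Pick 1: T1 covers 4 new districts (Eastgate, Southbank, Elmwood, Parkview).
Pick 2: T5 covers 4 new districts (Riverside, Hilltop, Harbour, Midtown).
Pick 3: T2 covers 1 new districts (Northside).
Greedy uses 3 transmitter sites.

3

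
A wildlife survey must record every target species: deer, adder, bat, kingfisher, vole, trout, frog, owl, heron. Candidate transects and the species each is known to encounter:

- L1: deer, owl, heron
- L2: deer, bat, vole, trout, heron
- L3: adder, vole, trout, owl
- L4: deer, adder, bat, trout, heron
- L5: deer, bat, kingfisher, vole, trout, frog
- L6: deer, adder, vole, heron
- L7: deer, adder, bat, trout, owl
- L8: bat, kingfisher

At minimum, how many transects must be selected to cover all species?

L1, L3, L5 together cover {deer, adder, bat, kingfisher, vole, trout, frog, owl, heron} — every species.
No 2 of the 8 transects cover everything (all 28 pairs fall short), so 3 is minimum.

3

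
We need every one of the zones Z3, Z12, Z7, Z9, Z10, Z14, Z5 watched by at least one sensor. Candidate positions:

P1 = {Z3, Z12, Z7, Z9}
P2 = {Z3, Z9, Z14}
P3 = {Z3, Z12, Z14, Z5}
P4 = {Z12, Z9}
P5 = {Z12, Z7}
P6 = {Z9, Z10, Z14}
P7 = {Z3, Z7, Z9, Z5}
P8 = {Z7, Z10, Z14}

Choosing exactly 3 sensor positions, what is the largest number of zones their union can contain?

7

Choosing P1, P3, P6 covers {Z3, Z12, Z7, Z9, Z10, Z14, Z5} — 7 zones.
That is all 7 zones.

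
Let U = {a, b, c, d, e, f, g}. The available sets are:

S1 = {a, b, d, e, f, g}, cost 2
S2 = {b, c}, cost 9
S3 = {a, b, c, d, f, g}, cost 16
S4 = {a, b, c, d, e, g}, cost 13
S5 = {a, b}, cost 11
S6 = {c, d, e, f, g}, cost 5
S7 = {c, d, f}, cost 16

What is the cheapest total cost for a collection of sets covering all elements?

7

S1, S6 cover every element at cost 2 + 5 = 7.
Any cover uses at least 2 sets; among all covering selections none totals below 7.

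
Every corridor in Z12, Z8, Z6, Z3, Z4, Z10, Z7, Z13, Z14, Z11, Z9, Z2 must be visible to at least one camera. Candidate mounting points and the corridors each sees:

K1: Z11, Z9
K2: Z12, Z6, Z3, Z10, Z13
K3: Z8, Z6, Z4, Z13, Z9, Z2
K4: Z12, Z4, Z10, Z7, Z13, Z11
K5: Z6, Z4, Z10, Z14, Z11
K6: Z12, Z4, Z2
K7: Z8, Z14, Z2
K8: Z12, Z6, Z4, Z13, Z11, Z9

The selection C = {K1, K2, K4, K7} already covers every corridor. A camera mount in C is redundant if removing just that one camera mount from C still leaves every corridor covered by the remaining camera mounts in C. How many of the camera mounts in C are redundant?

0

Drop K1: Z9 uncovered — not redundant.
Drop K2: Z6, Z3 uncovered — not redundant.
Drop K4: Z4, Z7 uncovered — not redundant.
Drop K7: Z8, Z14, Z2 uncovered — not redundant.
None of the camera mounts in C is redundant.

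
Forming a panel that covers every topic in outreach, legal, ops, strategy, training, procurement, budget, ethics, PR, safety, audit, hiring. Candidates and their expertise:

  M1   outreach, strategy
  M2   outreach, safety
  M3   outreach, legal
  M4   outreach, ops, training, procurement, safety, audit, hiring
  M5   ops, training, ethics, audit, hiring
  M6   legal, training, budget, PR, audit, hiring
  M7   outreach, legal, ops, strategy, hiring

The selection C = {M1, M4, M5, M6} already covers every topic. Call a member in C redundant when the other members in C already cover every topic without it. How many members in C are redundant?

Drop M1: strategy uncovered — not redundant.
Drop M4: procurement, safety uncovered — not redundant.
Drop M5: ethics uncovered — not redundant.
Drop M6: legal, budget, PR uncovered — not redundant.
None of the members in C is redundant.

0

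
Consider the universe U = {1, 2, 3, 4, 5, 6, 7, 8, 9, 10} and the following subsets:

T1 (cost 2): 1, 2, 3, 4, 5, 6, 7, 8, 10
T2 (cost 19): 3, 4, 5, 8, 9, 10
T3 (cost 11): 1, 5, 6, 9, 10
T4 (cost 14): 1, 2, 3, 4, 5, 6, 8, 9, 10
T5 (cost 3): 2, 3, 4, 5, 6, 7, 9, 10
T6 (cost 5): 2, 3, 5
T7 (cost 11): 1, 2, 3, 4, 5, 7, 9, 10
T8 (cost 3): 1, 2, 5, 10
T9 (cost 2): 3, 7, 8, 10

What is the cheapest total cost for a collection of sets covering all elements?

T1, T5 cover every element at cost 2 + 3 = 5.
Any cover uses at least 2 sets; among all covering selections none totals below 5.

5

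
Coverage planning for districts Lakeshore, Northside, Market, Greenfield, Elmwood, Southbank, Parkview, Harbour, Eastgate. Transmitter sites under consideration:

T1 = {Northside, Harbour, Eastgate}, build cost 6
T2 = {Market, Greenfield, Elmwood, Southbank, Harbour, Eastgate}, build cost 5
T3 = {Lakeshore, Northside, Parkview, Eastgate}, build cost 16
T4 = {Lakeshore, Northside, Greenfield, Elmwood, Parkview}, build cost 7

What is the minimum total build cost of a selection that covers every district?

12

T2, T4 cover every district at build cost 5 + 7 = 12.
Any cover uses at least 2 transmitter sites; among all covering selections none totals below 12.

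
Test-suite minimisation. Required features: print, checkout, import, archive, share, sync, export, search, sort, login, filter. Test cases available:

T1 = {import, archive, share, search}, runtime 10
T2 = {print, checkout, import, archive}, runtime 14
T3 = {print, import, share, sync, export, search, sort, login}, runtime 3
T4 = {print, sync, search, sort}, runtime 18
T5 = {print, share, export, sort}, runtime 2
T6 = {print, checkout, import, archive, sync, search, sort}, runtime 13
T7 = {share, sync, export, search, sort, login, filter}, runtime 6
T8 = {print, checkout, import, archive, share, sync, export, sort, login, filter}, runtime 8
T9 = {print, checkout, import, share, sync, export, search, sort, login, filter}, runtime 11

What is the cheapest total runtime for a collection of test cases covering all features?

T3, T8 cover every feature at runtime 3 + 8 = 11.
Any cover uses at least 2 test cases; among all covering selections none totals below 11.

11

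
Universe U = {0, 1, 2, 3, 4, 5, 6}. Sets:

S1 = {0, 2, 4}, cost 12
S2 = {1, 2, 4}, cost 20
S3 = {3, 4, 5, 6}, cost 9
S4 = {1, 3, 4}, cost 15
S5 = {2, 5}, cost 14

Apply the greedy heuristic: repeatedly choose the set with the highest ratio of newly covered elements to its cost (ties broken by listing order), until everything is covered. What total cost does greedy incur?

36

Pick 1: S3 adds 4 new (3, 4, 5, 6) at cost 9 (ratio 4/9).
Pick 2: S1 adds 2 new (0, 2) at cost 12 (ratio 2/12).
Pick 3: S4 adds 1 new (1) at cost 15 (ratio 1/15).
Greedy total cost: 9 + 12 + 15 = 36.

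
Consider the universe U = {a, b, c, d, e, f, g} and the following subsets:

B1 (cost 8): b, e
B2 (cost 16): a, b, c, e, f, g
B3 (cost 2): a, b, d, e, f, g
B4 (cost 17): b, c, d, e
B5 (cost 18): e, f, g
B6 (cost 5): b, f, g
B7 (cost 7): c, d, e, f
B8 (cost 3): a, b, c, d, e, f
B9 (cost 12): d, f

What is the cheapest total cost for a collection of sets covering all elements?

5

B3, B8 cover every element at cost 2 + 3 = 5.
Any cover uses at least 2 sets; among all covering selections none totals below 5.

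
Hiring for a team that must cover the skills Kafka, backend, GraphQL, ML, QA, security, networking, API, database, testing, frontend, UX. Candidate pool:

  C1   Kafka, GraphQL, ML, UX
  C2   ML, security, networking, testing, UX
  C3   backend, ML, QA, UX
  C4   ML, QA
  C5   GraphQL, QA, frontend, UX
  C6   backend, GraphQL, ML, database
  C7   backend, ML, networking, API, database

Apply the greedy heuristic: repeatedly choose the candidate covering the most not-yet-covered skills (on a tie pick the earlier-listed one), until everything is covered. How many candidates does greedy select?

4

Pick 1: C2 covers 5 new skills (ML, security, networking, testing, UX).
Pick 2: C5 covers 3 new skills (GraphQL, QA, frontend).
Pick 3: C7 covers 3 new skills (backend, API, database).
Pick 4: C1 covers 1 new skills (Kafka).
Greedy uses 4 candidates.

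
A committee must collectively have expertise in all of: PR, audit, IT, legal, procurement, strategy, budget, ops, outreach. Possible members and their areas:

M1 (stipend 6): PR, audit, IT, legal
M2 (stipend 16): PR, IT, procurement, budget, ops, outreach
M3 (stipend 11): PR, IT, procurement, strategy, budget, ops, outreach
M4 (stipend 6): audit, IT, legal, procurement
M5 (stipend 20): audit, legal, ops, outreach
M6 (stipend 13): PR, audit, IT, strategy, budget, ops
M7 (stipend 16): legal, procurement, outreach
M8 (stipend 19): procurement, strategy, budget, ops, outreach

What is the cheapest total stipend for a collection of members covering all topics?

M1, M3 cover every topic at stipend 6 + 11 = 17.
Any cover uses at least 2 members; among all covering selections none totals below 17.

17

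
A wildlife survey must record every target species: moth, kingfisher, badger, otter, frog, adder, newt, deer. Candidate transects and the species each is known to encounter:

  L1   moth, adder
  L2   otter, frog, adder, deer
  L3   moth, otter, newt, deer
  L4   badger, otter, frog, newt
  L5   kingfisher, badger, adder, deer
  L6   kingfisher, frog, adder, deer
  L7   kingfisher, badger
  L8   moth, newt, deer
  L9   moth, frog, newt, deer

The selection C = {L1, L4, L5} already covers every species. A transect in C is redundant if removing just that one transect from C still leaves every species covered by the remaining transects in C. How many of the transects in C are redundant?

0

Drop L1: moth uncovered — not redundant.
Drop L4: otter, frog, newt uncovered — not redundant.
Drop L5: kingfisher, deer uncovered — not redundant.
None of the transects in C is redundant.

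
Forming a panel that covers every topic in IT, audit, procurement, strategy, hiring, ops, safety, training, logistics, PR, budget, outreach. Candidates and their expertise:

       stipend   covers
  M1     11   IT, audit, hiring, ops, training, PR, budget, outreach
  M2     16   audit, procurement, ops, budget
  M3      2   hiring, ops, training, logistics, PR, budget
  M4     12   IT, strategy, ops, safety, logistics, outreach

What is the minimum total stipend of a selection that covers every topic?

30

M2, M3, M4 cover every topic at stipend 16 + 2 + 12 = 30.
Any cover uses at least 3 members; among all covering selections none totals below 30.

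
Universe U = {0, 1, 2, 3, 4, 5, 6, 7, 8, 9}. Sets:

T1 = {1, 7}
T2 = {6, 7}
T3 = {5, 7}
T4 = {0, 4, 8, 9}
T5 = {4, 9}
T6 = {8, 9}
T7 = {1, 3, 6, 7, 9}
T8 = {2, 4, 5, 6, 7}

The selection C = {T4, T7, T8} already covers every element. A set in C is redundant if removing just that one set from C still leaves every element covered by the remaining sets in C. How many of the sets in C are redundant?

0

Drop T4: 0, 8 uncovered — not redundant.
Drop T7: 1, 3 uncovered — not redundant.
Drop T8: 2, 5 uncovered — not redundant.
None of the sets in C is redundant.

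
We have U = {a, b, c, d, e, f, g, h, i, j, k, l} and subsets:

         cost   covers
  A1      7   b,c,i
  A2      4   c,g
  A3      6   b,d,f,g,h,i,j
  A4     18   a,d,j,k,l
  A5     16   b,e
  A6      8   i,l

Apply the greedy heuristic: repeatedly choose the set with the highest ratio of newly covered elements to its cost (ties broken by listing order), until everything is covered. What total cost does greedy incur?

Pick 1: A3 adds 7 new (b, d, f, g, h, i, j) at cost 6 (ratio 7/6).
Pick 2: A2 adds 1 new (c) at cost 4 (ratio 1/4).
Pick 3: A4 adds 3 new (a, k, l) at cost 18 (ratio 3/18).
Pick 4: A5 adds 1 new (e) at cost 16 (ratio 1/16).
Greedy total cost: 6 + 4 + 18 + 16 = 44.

44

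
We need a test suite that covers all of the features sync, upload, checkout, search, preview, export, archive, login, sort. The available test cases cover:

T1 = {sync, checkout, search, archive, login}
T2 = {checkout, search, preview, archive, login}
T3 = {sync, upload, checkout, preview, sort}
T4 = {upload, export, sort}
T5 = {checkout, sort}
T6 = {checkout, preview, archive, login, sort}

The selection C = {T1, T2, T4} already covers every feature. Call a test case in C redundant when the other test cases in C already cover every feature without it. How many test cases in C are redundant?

Drop T1: sync uncovered — not redundant.
Drop T2: preview uncovered — not redundant.
Drop T4: upload, export, sort uncovered — not redundant.
None of the test cases in C is redundant.

0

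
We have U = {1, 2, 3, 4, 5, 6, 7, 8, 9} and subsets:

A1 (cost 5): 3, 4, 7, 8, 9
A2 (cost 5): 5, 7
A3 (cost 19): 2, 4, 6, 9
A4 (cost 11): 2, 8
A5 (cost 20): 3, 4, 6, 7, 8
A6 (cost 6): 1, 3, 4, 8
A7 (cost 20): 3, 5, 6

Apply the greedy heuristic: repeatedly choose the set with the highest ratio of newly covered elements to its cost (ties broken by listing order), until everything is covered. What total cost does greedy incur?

35

Pick 1: A1 adds 5 new (3, 4, 7, 8, 9) at cost 5 (ratio 5/5).
Pick 2: A2 adds 1 new (5) at cost 5 (ratio 1/5).
Pick 3: A6 adds 1 new (1) at cost 6 (ratio 1/6).
Pick 4: A3 adds 2 new (2, 6) at cost 19 (ratio 2/19).
Greedy total cost: 5 + 5 + 6 + 19 = 35. (The true optimum is 30, so greedy overshoots here.)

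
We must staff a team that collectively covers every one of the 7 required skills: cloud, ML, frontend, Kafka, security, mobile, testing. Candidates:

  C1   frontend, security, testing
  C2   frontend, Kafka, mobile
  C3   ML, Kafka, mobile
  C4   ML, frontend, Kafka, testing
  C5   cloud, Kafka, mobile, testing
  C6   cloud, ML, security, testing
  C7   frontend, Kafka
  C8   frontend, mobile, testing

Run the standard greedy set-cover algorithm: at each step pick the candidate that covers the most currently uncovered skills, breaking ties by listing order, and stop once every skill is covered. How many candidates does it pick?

Pick 1: C4 covers 4 new skills (ML, frontend, Kafka, testing).
Pick 2: C5 covers 2 new skills (cloud, mobile).
Pick 3: C1 covers 1 new skills (security).
Greedy uses 3 candidates. (The true minimum is 2.)

3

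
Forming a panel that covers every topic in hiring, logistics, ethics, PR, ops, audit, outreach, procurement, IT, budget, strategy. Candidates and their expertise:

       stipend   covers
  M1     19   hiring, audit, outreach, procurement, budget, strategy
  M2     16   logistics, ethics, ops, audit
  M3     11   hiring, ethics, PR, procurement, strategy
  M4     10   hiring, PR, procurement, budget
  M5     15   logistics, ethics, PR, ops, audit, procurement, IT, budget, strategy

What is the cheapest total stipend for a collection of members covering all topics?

M1, M5 cover every topic at stipend 19 + 15 = 34.
Any cover uses at least 2 members; among all covering selections none totals below 34.

34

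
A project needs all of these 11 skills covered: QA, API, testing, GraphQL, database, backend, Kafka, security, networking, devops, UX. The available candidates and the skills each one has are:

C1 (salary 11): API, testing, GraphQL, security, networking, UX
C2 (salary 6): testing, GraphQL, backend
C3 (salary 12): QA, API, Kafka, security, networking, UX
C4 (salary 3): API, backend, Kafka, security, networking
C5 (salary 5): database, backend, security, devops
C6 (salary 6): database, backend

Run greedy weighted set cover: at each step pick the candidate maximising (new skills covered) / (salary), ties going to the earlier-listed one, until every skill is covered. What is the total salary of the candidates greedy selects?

Pick 1: C4 adds 5 new (API, backend, Kafka, security, networking) at salary 3 (ratio 5/3).
Pick 2: C5 adds 2 new (database, devops) at salary 5 (ratio 2/5).
Pick 3: C2 adds 2 new (testing, GraphQL) at salary 6 (ratio 2/6).
Pick 4: C3 adds 2 new (QA, UX) at salary 12 (ratio 2/12).
Greedy total salary: 3 + 5 + 6 + 12 = 26. (The true optimum is 23, so greedy overshoots here.)

26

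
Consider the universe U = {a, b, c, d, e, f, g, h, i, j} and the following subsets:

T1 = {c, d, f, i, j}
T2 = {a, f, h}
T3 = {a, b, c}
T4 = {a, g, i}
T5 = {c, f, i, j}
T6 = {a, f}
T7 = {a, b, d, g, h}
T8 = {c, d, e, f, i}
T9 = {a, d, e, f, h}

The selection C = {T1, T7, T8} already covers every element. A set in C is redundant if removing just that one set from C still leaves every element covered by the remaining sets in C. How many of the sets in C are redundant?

Drop T1: j uncovered — not redundant.
Drop T7: a, b, g, h uncovered — not redundant.
Drop T8: e uncovered — not redundant.
None of the sets in C is redundant.

0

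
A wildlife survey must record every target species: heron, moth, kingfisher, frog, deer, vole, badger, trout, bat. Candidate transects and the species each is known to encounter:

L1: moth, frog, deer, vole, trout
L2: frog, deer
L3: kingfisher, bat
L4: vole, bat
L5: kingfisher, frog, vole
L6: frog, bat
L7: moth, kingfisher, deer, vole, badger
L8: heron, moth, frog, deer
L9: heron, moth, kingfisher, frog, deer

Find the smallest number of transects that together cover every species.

L1, L3, L7, L8 together cover {heron, moth, kingfisher, frog, deer, vole, badger, trout, bat} — every species.
No 3 of the 9 transects cover everything (all 84 triples fall short), so 4 is minimum.

4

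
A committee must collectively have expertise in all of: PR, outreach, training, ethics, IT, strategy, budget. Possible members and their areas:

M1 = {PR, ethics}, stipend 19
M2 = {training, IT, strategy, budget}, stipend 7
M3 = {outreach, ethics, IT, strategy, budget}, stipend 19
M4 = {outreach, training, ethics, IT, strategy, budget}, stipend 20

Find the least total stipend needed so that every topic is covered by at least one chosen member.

39

M1, M4 cover every topic at stipend 19 + 20 = 39.
Any cover uses at least 2 members; among all covering selections none totals below 39.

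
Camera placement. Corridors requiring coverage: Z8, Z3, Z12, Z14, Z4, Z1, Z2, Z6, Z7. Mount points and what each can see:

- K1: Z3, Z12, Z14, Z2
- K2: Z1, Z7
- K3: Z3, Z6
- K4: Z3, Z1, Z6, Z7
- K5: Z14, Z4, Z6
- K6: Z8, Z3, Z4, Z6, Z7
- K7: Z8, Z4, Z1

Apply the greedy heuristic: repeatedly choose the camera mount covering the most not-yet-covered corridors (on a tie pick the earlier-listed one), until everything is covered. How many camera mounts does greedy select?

Pick 1: K6 covers 5 new corridors (Z8, Z3, Z4, Z6, Z7).
Pick 2: K1 covers 3 new corridors (Z12, Z14, Z2).
Pick 3: K2 covers 1 new corridors (Z1).
Greedy uses 3 camera mounts.

3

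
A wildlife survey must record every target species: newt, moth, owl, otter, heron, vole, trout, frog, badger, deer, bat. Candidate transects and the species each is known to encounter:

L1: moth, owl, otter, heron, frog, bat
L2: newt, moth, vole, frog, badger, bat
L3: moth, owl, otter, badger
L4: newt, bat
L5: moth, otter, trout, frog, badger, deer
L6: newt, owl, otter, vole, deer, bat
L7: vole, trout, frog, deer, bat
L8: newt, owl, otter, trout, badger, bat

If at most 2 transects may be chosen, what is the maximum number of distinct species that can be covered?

Choosing L5, L6 covers {newt, moth, owl, otter, vole, trout, frog, badger, deer, bat} — 10 species.
No choice of 2 transects does better; here heron is left uncovered.

10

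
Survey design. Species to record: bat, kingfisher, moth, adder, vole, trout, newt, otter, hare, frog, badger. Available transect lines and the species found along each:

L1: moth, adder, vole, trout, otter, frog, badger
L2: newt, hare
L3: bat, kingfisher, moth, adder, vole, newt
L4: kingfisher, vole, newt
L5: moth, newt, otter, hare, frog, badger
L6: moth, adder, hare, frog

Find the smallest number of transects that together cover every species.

L1, L2, L3 together cover {bat, kingfisher, moth, adder, vole, trout, newt, otter, hare, frog, badger} — every species.
No 2 of the 6 transects cover everything (all 15 pairs fall short), so 3 is minimum.

3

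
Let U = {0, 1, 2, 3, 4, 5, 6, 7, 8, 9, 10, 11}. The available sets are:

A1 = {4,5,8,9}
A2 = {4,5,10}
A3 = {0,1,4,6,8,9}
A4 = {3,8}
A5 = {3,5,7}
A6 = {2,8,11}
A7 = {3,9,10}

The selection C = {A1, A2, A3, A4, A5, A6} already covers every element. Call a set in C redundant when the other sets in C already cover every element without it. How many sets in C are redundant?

2

Drop A1: the rest still cover every element — redundant.
Drop A2: 10 uncovered — not redundant.
Drop A3: 0, 1, 6 uncovered — not redundant.
Drop A4: the rest still cover every element — redundant.
Drop A5: 7 uncovered — not redundant.
Drop A6: 2, 11 uncovered — not redundant.
2 redundant: A1, A4.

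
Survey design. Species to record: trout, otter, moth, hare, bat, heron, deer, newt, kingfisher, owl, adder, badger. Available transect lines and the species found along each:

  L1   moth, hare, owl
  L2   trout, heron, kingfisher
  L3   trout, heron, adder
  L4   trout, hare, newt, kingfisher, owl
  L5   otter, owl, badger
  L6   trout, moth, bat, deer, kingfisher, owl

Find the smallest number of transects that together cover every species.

4

L3, L4, L5, L6 together cover {trout, otter, moth, hare, bat, heron, deer, newt, kingfisher, owl, adder, badger} — every species.
No 3 of the 6 transects cover everything (all 20 triples fall short), so 4 is minimum.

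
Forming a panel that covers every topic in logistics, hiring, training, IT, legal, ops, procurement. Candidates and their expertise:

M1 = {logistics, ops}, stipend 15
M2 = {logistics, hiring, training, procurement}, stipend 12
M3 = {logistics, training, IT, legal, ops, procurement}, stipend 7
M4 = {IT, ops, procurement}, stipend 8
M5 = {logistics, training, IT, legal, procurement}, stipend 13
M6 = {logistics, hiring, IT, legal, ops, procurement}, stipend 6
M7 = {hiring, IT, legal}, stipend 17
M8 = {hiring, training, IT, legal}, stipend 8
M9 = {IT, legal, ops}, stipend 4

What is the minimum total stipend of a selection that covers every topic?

M3, M6 cover every topic at stipend 7 + 6 = 13.
Any cover uses at least 2 members; among all covering selections none totals below 13.

13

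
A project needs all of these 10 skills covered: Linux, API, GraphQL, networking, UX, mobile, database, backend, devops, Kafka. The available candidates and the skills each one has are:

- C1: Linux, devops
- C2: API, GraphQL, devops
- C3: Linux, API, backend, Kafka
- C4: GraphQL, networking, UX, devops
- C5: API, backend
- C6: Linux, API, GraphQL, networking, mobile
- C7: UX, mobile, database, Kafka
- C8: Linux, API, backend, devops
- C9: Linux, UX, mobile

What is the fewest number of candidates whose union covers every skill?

C3, C4, C7 together cover {Linux, API, GraphQL, networking, UX, mobile, database, backend, devops, Kafka} — every skill.
No 2 of the 9 candidates cover everything (all 36 pairs fall short), so 3 is minimum.

3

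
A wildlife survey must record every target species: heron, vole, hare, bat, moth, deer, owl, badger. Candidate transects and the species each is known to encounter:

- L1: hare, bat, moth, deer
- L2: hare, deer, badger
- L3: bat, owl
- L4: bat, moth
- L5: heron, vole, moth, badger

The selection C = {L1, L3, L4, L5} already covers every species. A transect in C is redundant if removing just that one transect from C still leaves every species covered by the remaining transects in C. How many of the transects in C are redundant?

Drop L1: hare, deer uncovered — not redundant.
Drop L3: owl uncovered — not redundant.
Drop L4: the rest still cover every species — redundant.
Drop L5: heron, vole, badger uncovered — not redundant.
1 redundant: L4.

1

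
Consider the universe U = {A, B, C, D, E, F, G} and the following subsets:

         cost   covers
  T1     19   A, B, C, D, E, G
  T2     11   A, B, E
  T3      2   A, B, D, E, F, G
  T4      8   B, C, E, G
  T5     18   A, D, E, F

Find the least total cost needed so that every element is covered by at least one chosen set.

10

T3, T4 cover every element at cost 2 + 8 = 10.
Any cover uses at least 2 sets; among all covering selections none totals below 10.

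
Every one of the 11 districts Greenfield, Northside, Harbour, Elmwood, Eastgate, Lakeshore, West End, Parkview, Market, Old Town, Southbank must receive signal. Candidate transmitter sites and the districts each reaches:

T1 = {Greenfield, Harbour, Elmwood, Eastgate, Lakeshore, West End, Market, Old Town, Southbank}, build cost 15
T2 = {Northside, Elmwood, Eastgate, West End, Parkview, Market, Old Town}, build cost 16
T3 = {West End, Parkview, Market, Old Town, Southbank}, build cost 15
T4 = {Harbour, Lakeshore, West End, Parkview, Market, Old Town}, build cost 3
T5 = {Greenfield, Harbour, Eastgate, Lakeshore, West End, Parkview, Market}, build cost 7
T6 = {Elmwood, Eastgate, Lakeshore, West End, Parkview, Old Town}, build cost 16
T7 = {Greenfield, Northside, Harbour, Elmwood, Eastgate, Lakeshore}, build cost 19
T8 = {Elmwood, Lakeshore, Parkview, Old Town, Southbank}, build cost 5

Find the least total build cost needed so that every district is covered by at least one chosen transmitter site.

27

T4, T7, T8 cover every district at build cost 3 + 19 + 5 = 27.
Any cover uses at least 2 transmitter sites; among all covering selections none totals below 27.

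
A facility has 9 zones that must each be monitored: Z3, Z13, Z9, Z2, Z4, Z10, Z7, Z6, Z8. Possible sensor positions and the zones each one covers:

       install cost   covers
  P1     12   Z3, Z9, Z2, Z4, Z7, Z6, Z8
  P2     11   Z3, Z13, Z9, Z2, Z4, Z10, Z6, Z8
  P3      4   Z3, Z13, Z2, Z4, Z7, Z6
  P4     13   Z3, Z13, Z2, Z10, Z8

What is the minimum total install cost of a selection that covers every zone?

15

P2, P3 cover every zone at install cost 11 + 4 = 15.
Any cover uses at least 2 sensor positions; among all covering selections none totals below 15.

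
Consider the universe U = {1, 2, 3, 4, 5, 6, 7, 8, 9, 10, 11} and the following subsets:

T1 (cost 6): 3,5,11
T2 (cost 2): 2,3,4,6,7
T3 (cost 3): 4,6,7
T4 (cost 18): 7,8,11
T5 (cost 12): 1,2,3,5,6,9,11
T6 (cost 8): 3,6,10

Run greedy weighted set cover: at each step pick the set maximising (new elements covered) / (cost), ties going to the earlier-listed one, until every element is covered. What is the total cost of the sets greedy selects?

Pick 1: T2 adds 5 new (2, 3, 4, 6, 7) at cost 2 (ratio 5/2).
Pick 2: T1 adds 2 new (5, 11) at cost 6 (ratio 2/6).
Pick 3: T5 adds 2 new (1, 9) at cost 12 (ratio 2/12).
Pick 4: T6 adds 1 new (10) at cost 8 (ratio 1/8).
Pick 5: T4 adds 1 new (8) at cost 18 (ratio 1/18).
Greedy total cost: 2 + 6 + 12 + 8 + 18 = 46. (The true optimum is 40, so greedy overshoots here.)

46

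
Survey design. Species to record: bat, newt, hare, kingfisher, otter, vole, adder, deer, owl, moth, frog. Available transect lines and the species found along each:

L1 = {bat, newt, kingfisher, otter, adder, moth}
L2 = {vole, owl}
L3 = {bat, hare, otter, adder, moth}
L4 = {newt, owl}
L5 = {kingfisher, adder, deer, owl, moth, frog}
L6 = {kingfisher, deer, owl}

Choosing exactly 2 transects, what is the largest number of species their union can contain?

Choosing L1, L5 covers {bat, newt, kingfisher, otter, adder, deer, owl, moth, frog} — 9 species.
No choice of 2 transects does better; here hare, vole are left uncovered.

9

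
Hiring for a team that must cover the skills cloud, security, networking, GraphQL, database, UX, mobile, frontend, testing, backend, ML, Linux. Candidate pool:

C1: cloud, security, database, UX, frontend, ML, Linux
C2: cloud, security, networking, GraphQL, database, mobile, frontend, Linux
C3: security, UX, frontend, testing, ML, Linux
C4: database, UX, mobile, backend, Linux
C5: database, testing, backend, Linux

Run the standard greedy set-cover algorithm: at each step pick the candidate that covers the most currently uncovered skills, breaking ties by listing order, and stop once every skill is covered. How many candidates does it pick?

3

Pick 1: C2 covers 8 new skills (cloud, security, networking, GraphQL, database, mobile, frontend, Linux).
Pick 2: C3 covers 3 new skills (UX, testing, ML).
Pick 3: C4 covers 1 new skills (backend).
Greedy uses 3 candidates.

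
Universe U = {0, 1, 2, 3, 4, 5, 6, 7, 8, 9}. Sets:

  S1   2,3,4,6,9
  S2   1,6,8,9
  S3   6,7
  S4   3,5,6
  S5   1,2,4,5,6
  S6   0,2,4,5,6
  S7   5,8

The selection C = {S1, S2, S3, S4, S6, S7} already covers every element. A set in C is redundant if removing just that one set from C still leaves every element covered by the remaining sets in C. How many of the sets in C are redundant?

Drop S1: the rest still cover every element — redundant.
Drop S2: 1 uncovered — not redundant.
Drop S3: 7 uncovered — not redundant.
Drop S4: the rest still cover every element — redundant.
Drop S6: 0 uncovered — not redundant.
Drop S7: the rest still cover every element — redundant.
3 redundant: S1, S4, S7.

3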